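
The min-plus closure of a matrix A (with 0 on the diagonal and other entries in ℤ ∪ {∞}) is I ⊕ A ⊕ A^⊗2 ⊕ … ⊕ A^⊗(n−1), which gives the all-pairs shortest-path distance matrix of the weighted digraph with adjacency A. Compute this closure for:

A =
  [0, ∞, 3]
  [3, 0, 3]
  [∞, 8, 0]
Closure =
  [0, 11, 3]
  [3, 0, 3]
  [11, 8, 0]

This is the Floyd-Warshall all-pairs shortest-path computation. For each intermediate vertex k = 0, 1, …, 2, update dist[i][j] ← min(dist[i][j], dist[i][k] + dist[k][j]). The final matrix gives, for each (i, j), the minimum total weight of any directed path from i to j (possibly empty when i = j).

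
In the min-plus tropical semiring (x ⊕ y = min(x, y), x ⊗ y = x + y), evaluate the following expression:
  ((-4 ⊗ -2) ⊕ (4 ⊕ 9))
((-4 ⊗ -2) ⊕ (4 ⊕ 9)) = -6

Expand innermost to outermost. Recall ⊕ takes the minimum of its arguments and ⊗ takes their sum. Working out the expression ((-4 ⊗ -2) ⊕ (4 ⊕ 9)) gives -6.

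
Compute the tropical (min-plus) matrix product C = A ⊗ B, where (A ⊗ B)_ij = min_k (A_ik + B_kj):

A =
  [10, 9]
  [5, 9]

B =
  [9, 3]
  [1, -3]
A ⊗ B =
  [10, 6]
  [10, 6]

Apply the min-plus product entry-by-entry:
  C[0][0] = min over k of (A[0][0] + B[0][0] = 10 + 9 = 19, A[0][1] + B[1][0] = 9 + 1 = 10) = 10 (attained at k = 1)
  C[0][1] = min over k of (A[0][0] + B[0][1] = 10 + 3 = 13, A[0][1] + B[1][1] = 9 + -3 = 6) = 6 (attained at k = 1)
  C[1][0] = min over k of (A[1][0] + B[0][0] = 5 + 9 = 14, A[1][1] + B[1][0] = 9 + 1 = 10) = 10 (attained at k = 1)
  C[1][1] = min over k of (A[1][0] + B[0][1] = 5 + 3 = 8, A[1][1] + B[1][1] = 9 + -3 = 6) = 6 (attained at k = 1)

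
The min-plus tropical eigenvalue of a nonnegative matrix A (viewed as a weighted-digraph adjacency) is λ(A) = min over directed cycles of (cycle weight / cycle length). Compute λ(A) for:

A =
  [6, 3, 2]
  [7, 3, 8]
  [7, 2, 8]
λ(A) = 3

Enumerate directed cycles and compute their means (weight / length). Sample:
  cycle 0 → 0: weight = 6, length = 1, mean = 6/1 ≈ 6.000
  cycle 1 → 1: weight = 3, length = 1, mean = 3/1 ≈ 3.000
  cycle 2 → 2: weight = 8, length = 1, mean = 8/1 ≈ 8.000
  cycle 0 → 1 → 0: weight = 10, length = 2, mean = 10/2 ≈ 5.000
  cycle 0 → 2 → 0: weight = 9, length = 2, mean = 9/2 ≈ 4.500
  cycle 1 → 0 → 1: weight = 10, length = 2, mean = 10/2 ≈ 5.000
Minimum mean = 3.000, attained e.g. along the cycle 1 → 1 with weight 3 and length 1. So λ(A) = 3/1 = 3.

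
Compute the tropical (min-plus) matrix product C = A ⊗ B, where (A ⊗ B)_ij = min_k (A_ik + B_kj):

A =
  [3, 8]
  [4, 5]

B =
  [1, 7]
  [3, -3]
A ⊗ B =
  [4, 5]
  [5, 2]

Apply the min-plus product entry-by-entry:
  C[0][0] = min over k of (A[0][0] + B[0][0] = 3 + 1 = 4, A[0][1] + B[1][0] = 8 + 3 = 11) = 4 (attained at k = 0)
  C[0][1] = min over k of (A[0][0] + B[0][1] = 3 + 7 = 10, A[0][1] + B[1][1] = 8 + -3 = 5) = 5 (attained at k = 1)
  C[1][0] = min over k of (A[1][0] + B[0][0] = 4 + 1 = 5, A[1][1] + B[1][0] = 5 + 3 = 8) = 5 (attained at k = 0)
  C[1][1] = min over k of (A[1][0] + B[0][1] = 4 + 7 = 11, A[1][1] + B[1][1] = 5 + -3 = 2) = 2 (attained at k = 1)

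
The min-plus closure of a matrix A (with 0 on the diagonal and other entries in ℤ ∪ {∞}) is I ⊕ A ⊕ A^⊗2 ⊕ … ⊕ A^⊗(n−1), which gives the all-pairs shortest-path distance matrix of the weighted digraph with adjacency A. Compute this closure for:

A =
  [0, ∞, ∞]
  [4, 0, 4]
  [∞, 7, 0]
Closure =
  [0, ∞, ∞]
  [4, 0, 4]
  [11, 7, 0]

This is the Floyd-Warshall all-pairs shortest-path computation. For each intermediate vertex k = 0, 1, …, 2, update dist[i][j] ← min(dist[i][j], dist[i][k] + dist[k][j]). The final matrix gives, for each (i, j), the minimum total weight of any directed path from i to j (possibly empty when i = j).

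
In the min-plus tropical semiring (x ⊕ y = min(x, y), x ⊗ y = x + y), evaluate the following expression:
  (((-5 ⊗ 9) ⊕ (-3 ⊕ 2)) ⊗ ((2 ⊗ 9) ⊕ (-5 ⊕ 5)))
(((-5 ⊗ 9) ⊕ (-3 ⊕ 2)) ⊗ ((2 ⊗ 9) ⊕ (-5 ⊕ 5))) = -8

Expand innermost to outermost. Recall ⊕ takes the minimum of its arguments and ⊗ takes their sum. Working out the expression (((-5 ⊗ 9) ⊕ (-3 ⊕ 2)) ⊗ ((2 ⊗ 9) ⊕ (-5 ⊕ 5))) gives -8.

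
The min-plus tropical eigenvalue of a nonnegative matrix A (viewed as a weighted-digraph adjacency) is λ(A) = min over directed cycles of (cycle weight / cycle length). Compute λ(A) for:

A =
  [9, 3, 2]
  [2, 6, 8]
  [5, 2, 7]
λ(A) = 2

Enumerate directed cycles and compute their means (weight / length). Sample:
  cycle 0 → 0: weight = 9, length = 1, mean = 9/1 ≈ 9.000
  cycle 1 → 1: weight = 6, length = 1, mean = 6/1 ≈ 6.000
  cycle 2 → 2: weight = 7, length = 1, mean = 7/1 ≈ 7.000
  cycle 0 → 1 → 0: weight = 5, length = 2, mean = 5/2 ≈ 2.500
  cycle 0 → 2 → 0: weight = 7, length = 2, mean = 7/2 ≈ 3.500
  cycle 1 → 0 → 1: weight = 5, length = 2, mean = 5/2 ≈ 2.500
Minimum mean = 2.000, attained e.g. along the cycle 0 → 2 → 1 → 0 with weight 6 and length 3. So λ(A) = 6/3 = 2.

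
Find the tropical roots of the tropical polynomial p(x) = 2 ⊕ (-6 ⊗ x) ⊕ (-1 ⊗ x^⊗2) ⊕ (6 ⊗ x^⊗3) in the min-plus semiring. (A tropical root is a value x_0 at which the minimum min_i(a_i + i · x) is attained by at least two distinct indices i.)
Roots: {-7, -5, 8}

Each tropical root is a break point of the lower envelope of the lines y = a_i + i · x (there are 4 lines, with slopes 0, 1, ..., 3). Only the lines that attain the minimum somewhere contribute to roots; other lines are dominated. Here the surviving (envelope) indices are i = 3, i = 2, i = 1, i = 0.
Intersections between consecutive envelope lines give the roots: for adjacent envelope indices i < j the intersection is x = (a_i − a_j) / (j − i). Reading off the sorted break points: {-7, -5, 8}.
Verification: at each break x_0, at least two indices attain the minimum of min_i(a_i + i · x_0).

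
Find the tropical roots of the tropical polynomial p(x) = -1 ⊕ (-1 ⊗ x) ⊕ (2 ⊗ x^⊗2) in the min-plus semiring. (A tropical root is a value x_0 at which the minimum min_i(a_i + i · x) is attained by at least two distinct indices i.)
Roots: {-3, 0}

Each tropical root is a break point of the lower envelope of the lines y = a_i + i · x (there are 3 lines, with slopes 0, 1, ..., 2). Only the lines that attain the minimum somewhere contribute to roots; other lines are dominated. Here the surviving (envelope) indices are i = 2, i = 1, i = 0.
Intersections between consecutive envelope lines give the roots: for adjacent envelope indices i < j the intersection is x = (a_i − a_j) / (j − i). Reading off the sorted break points: {-3, 0}.
Verification: at each break x_0, at least two indices attain the minimum of min_i(a_i + i · x_0).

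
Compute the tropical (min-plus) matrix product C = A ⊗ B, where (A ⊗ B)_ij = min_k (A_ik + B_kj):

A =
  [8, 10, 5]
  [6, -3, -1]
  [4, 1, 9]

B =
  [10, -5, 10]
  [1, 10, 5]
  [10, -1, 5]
A ⊗ B =
  [11, 3, 10]
  [-2, -2, 2]
  [2, -1, 6]

Apply the min-plus product entry-by-entry:
  C[0][0] = min over k of (A[0][0] + B[0][0] = 8 + 10 = 18, A[0][1] + B[1][0] = 10 + 1 = 11, A[0][2] + B[2][0] = 5 + 10 = 15) = 11 (attained at k = 1)
  C[0][1] = min over k of (A[0][0] + B[0][1] = 8 + -5 = 3, A[0][1] + B[1][1] = 10 + 10 = 20, A[0][2] + B[2][1] = 5 + -1 = 4) = 3 (attained at k = 0)
  C[0][2] = min over k of (A[0][0] + B[0][2] = 8 + 10 = 18, A[0][1] + B[1][2] = 10 + 5 = 15, A[0][2] + B[2][2] = 5 + 5 = 10) = 10 (attained at k = 2)
  C[1][0] = min over k of (A[1][0] + B[0][0] = 6 + 10 = 16, A[1][1] + B[1][0] = -3 + 1 = -2, A[1][2] + B[2][0] = -1 + 10 = 9) = -2 (attained at k = 1)
  C[1][1] = min over k of (A[1][0] + B[0][1] = 6 + -5 = 1, A[1][1] + B[1][1] = -3 + 10 = 7, A[1][2] + B[2][1] = -1 + -1 = -2) = -2 (attained at k = 2)
  C[1][2] = min over k of (A[1][0] + B[0][2] = 6 + 10 = 16, A[1][1] + B[1][2] = -3 + 5 = 2, A[1][2] + B[2][2] = -1 + 5 = 4) = 2 (attained at k = 1)
  C[2][0] = min over k of (A[2][0] + B[0][0] = 4 + 10 = 14, A[2][1] + B[1][0] = 1 + 1 = 2, A[2][2] + B[2][0] = 9 + 10 = 19) = 2 (attained at k = 1)
  C[2][1] = min over k of (A[2][0] + B[0][1] = 4 + -5 = -1, A[2][1] + B[1][1] = 1 + 10 = 11, A[2][2] + B[2][1] = 9 + -1 = 8) = -1 (attained at k = 0)
  C[2][2] = min over k of (A[2][0] + B[0][2] = 4 + 10 = 14, A[2][1] + B[1][2] = 1 + 5 = 6, A[2][2] + B[2][2] = 9 + 5 = 14) = 6 (attained at k = 1)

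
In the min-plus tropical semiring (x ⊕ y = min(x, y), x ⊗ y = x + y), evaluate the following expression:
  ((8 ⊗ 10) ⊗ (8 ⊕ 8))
((8 ⊗ 10) ⊗ (8 ⊕ 8)) = 26

Expand innermost to outermost. Recall ⊕ takes the minimum of its arguments and ⊗ takes their sum. Working out the expression ((8 ⊗ 10) ⊗ (8 ⊕ 8)) gives 26.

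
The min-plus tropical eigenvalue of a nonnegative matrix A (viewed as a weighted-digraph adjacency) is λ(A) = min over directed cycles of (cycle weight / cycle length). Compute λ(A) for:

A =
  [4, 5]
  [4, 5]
λ(A) = 4

Enumerate directed cycles and compute their means (weight / length). Sample:
  cycle 0 → 0: weight = 4, length = 1, mean = 4/1 ≈ 4.000
  cycle 1 → 1: weight = 5, length = 1, mean = 5/1 ≈ 5.000
  cycle 0 → 1 → 0: weight = 9, length = 2, mean = 9/2 ≈ 4.500
  cycle 1 → 0 → 1: weight = 9, length = 2, mean = 9/2 ≈ 4.500
Minimum mean = 4.000, attained e.g. along the cycle 0 → 0 with weight 4 and length 1. So λ(A) = 4/1 = 4.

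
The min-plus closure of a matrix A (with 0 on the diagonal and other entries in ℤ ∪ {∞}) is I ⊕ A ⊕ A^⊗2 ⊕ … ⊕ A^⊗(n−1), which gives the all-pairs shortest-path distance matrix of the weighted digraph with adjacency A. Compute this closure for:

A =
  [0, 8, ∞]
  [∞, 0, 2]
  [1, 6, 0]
Closure =
  [0, 8, 10]
  [3, 0, 2]
  [1, 6, 0]

This is the Floyd-Warshall all-pairs shortest-path computation. For each intermediate vertex k = 0, 1, …, 2, update dist[i][j] ← min(dist[i][j], dist[i][k] + dist[k][j]). The final matrix gives, for each (i, j), the minimum total weight of any directed path from i to j (possibly empty when i = j).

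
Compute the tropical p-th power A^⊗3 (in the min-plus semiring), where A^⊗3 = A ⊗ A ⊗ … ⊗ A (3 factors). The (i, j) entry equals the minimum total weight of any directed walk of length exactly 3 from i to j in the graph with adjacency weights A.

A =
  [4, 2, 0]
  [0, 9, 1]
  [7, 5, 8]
A^⊗3 =
  [5, 4, 2]
  [2, 5, 3]
  [9, 7, 5]

Each entry (A^⊗3)_ij equals the minimum over all length-3 walks i = v_0 → v_1 → … → v_3 = j of Σ_t A[v_t][v_{t+1}]. For example, for (i, j) = (0, 2) we minimise over 9 possible intermediate vertex sequences; the minimum is 2, attained along the walk 0 → 1 → 0 → 2.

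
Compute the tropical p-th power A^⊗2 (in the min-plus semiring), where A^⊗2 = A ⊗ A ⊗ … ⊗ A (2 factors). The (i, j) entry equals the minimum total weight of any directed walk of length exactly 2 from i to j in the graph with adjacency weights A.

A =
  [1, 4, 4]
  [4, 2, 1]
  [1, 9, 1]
A^⊗2 =
  [2, 5, 5]
  [2, 4, 2]
  [2, 5, 2]

Each entry (A^⊗2)_ij equals the minimum over all length-2 walks i = v_0 → v_1 → … → v_2 = j of Σ_t A[v_t][v_{t+1}]. For example, for (i, j) = (0, 2) we minimise over 3 possible intermediate vertex sequences; the minimum is 5, attained along the walk 0 → 0 → 2.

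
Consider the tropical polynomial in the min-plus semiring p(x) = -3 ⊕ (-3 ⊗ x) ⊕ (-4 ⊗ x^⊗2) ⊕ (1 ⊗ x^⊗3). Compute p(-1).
p(-1) = -6

A tropical monomial a ⊗ x^⊗i evaluates to a + i · x. Evaluating each term at x = -1:
  Term 0 contributes -3 + 0 · -1 = -3
  Term 1 contributes -3 + 1 · -1 = -4
  Term 2 contributes -4 + 2 · -1 = -6
  Term 3 contributes 1 + 3 · -1 = -2
p(-1) = ⊕ of these = min[-3, -4, -6, -2] = -6.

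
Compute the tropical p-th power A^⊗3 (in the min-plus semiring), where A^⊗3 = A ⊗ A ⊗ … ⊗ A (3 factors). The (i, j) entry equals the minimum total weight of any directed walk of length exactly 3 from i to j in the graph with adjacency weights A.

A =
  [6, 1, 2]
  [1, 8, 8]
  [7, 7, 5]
A^⊗3 =
  [8, 3, 4]
  [3, 8, 8]
  [9, 9, 10]

Each entry (A^⊗3)_ij equals the minimum over all length-3 walks i = v_0 → v_1 → … → v_3 = j of Σ_t A[v_t][v_{t+1}]. For example, for (i, j) = (0, 2) we minimise over 9 possible intermediate vertex sequences; the minimum is 4, attained along the walk 0 → 1 → 0 → 2.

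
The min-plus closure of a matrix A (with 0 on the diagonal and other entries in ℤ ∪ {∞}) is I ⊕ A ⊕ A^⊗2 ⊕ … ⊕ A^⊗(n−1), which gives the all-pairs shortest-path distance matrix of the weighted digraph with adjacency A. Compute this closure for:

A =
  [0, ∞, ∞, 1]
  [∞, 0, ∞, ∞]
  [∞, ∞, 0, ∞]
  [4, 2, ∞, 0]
Closure =
  [0, 3, ∞, 1]
  [∞, 0, ∞, ∞]
  [∞, ∞, 0, ∞]
  [4, 2, ∞, 0]

This is the Floyd-Warshall all-pairs shortest-path computation. For each intermediate vertex k = 0, 1, …, 3, update dist[i][j] ← min(dist[i][j], dist[i][k] + dist[k][j]). The final matrix gives, for each (i, j), the minimum total weight of any directed path from i to j (possibly empty when i = j).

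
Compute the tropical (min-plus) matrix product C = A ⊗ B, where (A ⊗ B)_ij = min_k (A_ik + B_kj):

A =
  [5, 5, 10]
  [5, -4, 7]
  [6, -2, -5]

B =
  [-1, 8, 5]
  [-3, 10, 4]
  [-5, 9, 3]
A ⊗ B =
  [2, 13, 9]
  [-7, 6, 0]
  [-10, 4, -2]

Apply the min-plus product entry-by-entry:
  C[0][0] = min over k of (A[0][0] + B[0][0] = 5 + -1 = 4, A[0][1] + B[1][0] = 5 + -3 = 2, A[0][2] + B[2][0] = 10 + -5 = 5) = 2 (attained at k = 1)
  C[0][1] = min over k of (A[0][0] + B[0][1] = 5 + 8 = 13, A[0][1] + B[1][1] = 5 + 10 = 15, A[0][2] + B[2][1] = 10 + 9 = 19) = 13 (attained at k = 0)
  C[0][2] = min over k of (A[0][0] + B[0][2] = 5 + 5 = 10, A[0][1] + B[1][2] = 5 + 4 = 9, A[0][2] + B[2][2] = 10 + 3 = 13) = 9 (attained at k = 1)
  C[1][0] = min over k of (A[1][0] + B[0][0] = 5 + -1 = 4, A[1][1] + B[1][0] = -4 + -3 = -7, A[1][2] + B[2][0] = 7 + -5 = 2) = -7 (attained at k = 1)
  C[1][1] = min over k of (A[1][0] + B[0][1] = 5 + 8 = 13, A[1][1] + B[1][1] = -4 + 10 = 6, A[1][2] + B[2][1] = 7 + 9 = 16) = 6 (attained at k = 1)
  C[1][2] = min over k of (A[1][0] + B[0][2] = 5 + 5 = 10, A[1][1] + B[1][2] = -4 + 4 = 0, A[1][2] + B[2][2] = 7 + 3 = 10) = 0 (attained at k = 1)
  C[2][0] = min over k of (A[2][0] + B[0][0] = 6 + -1 = 5, A[2][1] + B[1][0] = -2 + -3 = -5, A[2][2] + B[2][0] = -5 + -5 = -10) = -10 (attained at k = 2)
  C[2][1] = min over k of (A[2][0] + B[0][1] = 6 + 8 = 14, A[2][1] + B[1][1] = -2 + 10 = 8, A[2][2] + B[2][1] = -5 + 9 = 4) = 4 (attained at k = 2)
  C[2][2] = min over k of (A[2][0] + B[0][2] = 6 + 5 = 11, A[2][1] + B[1][2] = -2 + 4 = 2, A[2][2] + B[2][2] = -5 + 3 = -2) = -2 (attained at k = 2)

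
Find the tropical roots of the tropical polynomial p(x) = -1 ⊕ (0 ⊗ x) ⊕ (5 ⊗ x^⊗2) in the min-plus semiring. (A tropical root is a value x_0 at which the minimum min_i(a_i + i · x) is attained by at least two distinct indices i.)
Roots: {-5, -1}

Each tropical root is a break point of the lower envelope of the lines y = a_i + i · x (there are 3 lines, with slopes 0, 1, ..., 2). Only the lines that attain the minimum somewhere contribute to roots; other lines are dominated. Here the surviving (envelope) indices are i = 2, i = 1, i = 0.
Intersections between consecutive envelope lines give the roots: for adjacent envelope indices i < j the intersection is x = (a_i − a_j) / (j − i). Reading off the sorted break points: {-5, -1}.
Verification: at each break x_0, at least two indices attain the minimum of min_i(a_i + i · x_0).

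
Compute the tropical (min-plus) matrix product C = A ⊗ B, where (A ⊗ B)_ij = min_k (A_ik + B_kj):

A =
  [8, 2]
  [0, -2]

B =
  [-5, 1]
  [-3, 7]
A ⊗ B =
  [-1, 9]
  [-5, 1]

Apply the min-plus product entry-by-entry:
  C[0][0] = min over k of (A[0][0] + B[0][0] = 8 + -5 = 3, A[0][1] + B[1][0] = 2 + -3 = -1) = -1 (attained at k = 1)
  C[0][1] = min over k of (A[0][0] + B[0][1] = 8 + 1 = 9, A[0][1] + B[1][1] = 2 + 7 = 9) = 9 (attained at k = 0)
  C[1][0] = min over k of (A[1][0] + B[0][0] = 0 + -5 = -5, A[1][1] + B[1][0] = -2 + -3 = -5) = -5 (attained at k = 0)
  C[1][1] = min over k of (A[1][0] + B[0][1] = 0 + 1 = 1, A[1][1] + B[1][1] = -2 + 7 = 5) = 1 (attained at k = 0)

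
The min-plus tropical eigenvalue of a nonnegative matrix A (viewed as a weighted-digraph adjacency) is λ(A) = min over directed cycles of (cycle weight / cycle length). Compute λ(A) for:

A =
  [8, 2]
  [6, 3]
λ(A) = 3

Enumerate directed cycles and compute their means (weight / length). Sample:
  cycle 0 → 0: weight = 8, length = 1, mean = 8/1 ≈ 8.000
  cycle 1 → 1: weight = 3, length = 1, mean = 3/1 ≈ 3.000
  cycle 0 → 1 → 0: weight = 8, length = 2, mean = 8/2 ≈ 4.000
  cycle 1 → 0 → 1: weight = 8, length = 2, mean = 8/2 ≈ 4.000
Minimum mean = 3.000, attained e.g. along the cycle 1 → 1 with weight 3 and length 1. So λ(A) = 3/1 = 3.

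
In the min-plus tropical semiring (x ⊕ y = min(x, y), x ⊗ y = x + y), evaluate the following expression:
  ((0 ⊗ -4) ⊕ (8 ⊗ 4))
((0 ⊗ -4) ⊕ (8 ⊗ 4)) = -4

Expand innermost to outermost. Recall ⊕ takes the minimum of its arguments and ⊗ takes their sum. Working out the expression ((0 ⊗ -4) ⊕ (8 ⊗ 4)) gives -4.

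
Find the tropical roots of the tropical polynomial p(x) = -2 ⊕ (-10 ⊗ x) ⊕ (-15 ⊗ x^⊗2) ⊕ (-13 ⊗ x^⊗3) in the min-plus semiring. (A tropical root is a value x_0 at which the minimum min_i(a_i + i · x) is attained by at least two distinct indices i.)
Roots: {-2, 5, 8}

Each tropical root is a break point of the lower envelope of the lines y = a_i + i · x (there are 4 lines, with slopes 0, 1, ..., 3). Only the lines that attain the minimum somewhere contribute to roots; other lines are dominated. Here the surviving (envelope) indices are i = 3, i = 2, i = 1, i = 0.
Intersections between consecutive envelope lines give the roots: for adjacent envelope indices i < j the intersection is x = (a_i − a_j) / (j − i). Reading off the sorted break points: {-2, 5, 8}.
Verification: at each break x_0, at least two indices attain the minimum of min_i(a_i + i · x_0).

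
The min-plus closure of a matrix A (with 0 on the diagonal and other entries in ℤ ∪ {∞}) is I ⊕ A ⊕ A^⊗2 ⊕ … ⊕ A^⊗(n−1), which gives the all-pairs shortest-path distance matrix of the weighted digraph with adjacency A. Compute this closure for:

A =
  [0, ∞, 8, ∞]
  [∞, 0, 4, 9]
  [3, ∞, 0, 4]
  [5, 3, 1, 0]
Closure =
  [0, 15, 8, 12]
  [7, 0, 4, 8]
  [3, 7, 0, 4]
  [4, 3, 1, 0]

This is the Floyd-Warshall all-pairs shortest-path computation. For each intermediate vertex k = 0, 1, …, 3, update dist[i][j] ← min(dist[i][j], dist[i][k] + dist[k][j]). The final matrix gives, for each (i, j), the minimum total weight of any directed path from i to j (possibly empty when i = j).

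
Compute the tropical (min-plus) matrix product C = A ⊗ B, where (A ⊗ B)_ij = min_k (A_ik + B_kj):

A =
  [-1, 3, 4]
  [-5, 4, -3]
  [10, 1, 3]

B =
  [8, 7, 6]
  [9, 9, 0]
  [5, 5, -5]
A ⊗ B =
  [7, 6, -1]
  [2, 2, -8]
  [8, 8, -2]

Apply the min-plus product entry-by-entry:
  C[0][0] = min over k of (A[0][0] + B[0][0] = -1 + 8 = 7, A[0][1] + B[1][0] = 3 + 9 = 12, A[0][2] + B[2][0] = 4 + 5 = 9) = 7 (attained at k = 0)
  C[0][1] = min over k of (A[0][0] + B[0][1] = -1 + 7 = 6, A[0][1] + B[1][1] = 3 + 9 = 12, A[0][2] + B[2][1] = 4 + 5 = 9) = 6 (attained at k = 0)
  C[0][2] = min over k of (A[0][0] + B[0][2] = -1 + 6 = 5, A[0][1] + B[1][2] = 3 + 0 = 3, A[0][2] + B[2][2] = 4 + -5 = -1) = -1 (attained at k = 2)
  C[1][0] = min over k of (A[1][0] + B[0][0] = -5 + 8 = 3, A[1][1] + B[1][0] = 4 + 9 = 13, A[1][2] + B[2][0] = -3 + 5 = 2) = 2 (attained at k = 2)
  C[1][1] = min over k of (A[1][0] + B[0][1] = -5 + 7 = 2, A[1][1] + B[1][1] = 4 + 9 = 13, A[1][2] + B[2][1] = -3 + 5 = 2) = 2 (attained at k = 0)
  C[1][2] = min over k of (A[1][0] + B[0][2] = -5 + 6 = 1, A[1][1] + B[1][2] = 4 + 0 = 4, A[1][2] + B[2][2] = -3 + -5 = -8) = -8 (attained at k = 2)
  C[2][0] = min over k of (A[2][0] + B[0][0] = 10 + 8 = 18, A[2][1] + B[1][0] = 1 + 9 = 10, A[2][2] + B[2][0] = 3 + 5 = 8) = 8 (attained at k = 2)
  C[2][1] = min over k of (A[2][0] + B[0][1] = 10 + 7 = 17, A[2][1] + B[1][1] = 1 + 9 = 10, A[2][2] + B[2][1] = 3 + 5 = 8) = 8 (attained at k = 2)
  C[2][2] = min over k of (A[2][0] + B[0][2] = 10 + 6 = 16, A[2][1] + B[1][2] = 1 + 0 = 1, A[2][2] + B[2][2] = 3 + -5 = -2) = -2 (attained at k = 2)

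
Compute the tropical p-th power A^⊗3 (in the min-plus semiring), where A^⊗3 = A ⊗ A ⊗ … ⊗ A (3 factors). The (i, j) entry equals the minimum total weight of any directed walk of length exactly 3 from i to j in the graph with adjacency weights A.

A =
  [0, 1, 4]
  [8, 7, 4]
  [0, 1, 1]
A^⊗3 =
  [0, 1, 4]
  [4, 5, 6]
  [0, 1, 3]

Each entry (A^⊗3)_ij equals the minimum over all length-3 walks i = v_0 → v_1 → … → v_3 = j of Σ_t A[v_t][v_{t+1}]. For example, for (i, j) = (0, 2) we minimise over 9 possible intermediate vertex sequences; the minimum is 4, attained along the walk 0 → 0 → 0 → 2.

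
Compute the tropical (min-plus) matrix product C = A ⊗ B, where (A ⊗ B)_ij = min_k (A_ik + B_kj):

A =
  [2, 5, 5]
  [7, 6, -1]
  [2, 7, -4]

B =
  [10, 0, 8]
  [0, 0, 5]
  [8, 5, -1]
A ⊗ B =
  [5, 2, 4]
  [6, 4, -2]
  [4, 1, -5]

Apply the min-plus product entry-by-entry:
  C[0][0] = min over k of (A[0][0] + B[0][0] = 2 + 10 = 12, A[0][1] + B[1][0] = 5 + 0 = 5, A[0][2] + B[2][0] = 5 + 8 = 13) = 5 (attained at k = 1)
  C[0][1] = min over k of (A[0][0] + B[0][1] = 2 + 0 = 2, A[0][1] + B[1][1] = 5 + 0 = 5, A[0][2] + B[2][1] = 5 + 5 = 10) = 2 (attained at k = 0)
  C[0][2] = min over k of (A[0][0] + B[0][2] = 2 + 8 = 10, A[0][1] + B[1][2] = 5 + 5 = 10, A[0][2] + B[2][2] = 5 + -1 = 4) = 4 (attained at k = 2)
  C[1][0] = min over k of (A[1][0] + B[0][0] = 7 + 10 = 17, A[1][1] + B[1][0] = 6 + 0 = 6, A[1][2] + B[2][0] = -1 + 8 = 7) = 6 (attained at k = 1)
  C[1][1] = min over k of (A[1][0] + B[0][1] = 7 + 0 = 7, A[1][1] + B[1][1] = 6 + 0 = 6, A[1][2] + B[2][1] = -1 + 5 = 4) = 4 (attained at k = 2)
  C[1][2] = min over k of (A[1][0] + B[0][2] = 7 + 8 = 15, A[1][1] + B[1][2] = 6 + 5 = 11, A[1][2] + B[2][2] = -1 + -1 = -2) = -2 (attained at k = 2)
  C[2][0] = min over k of (A[2][0] + B[0][0] = 2 + 10 = 12, A[2][1] + B[1][0] = 7 + 0 = 7, A[2][2] + B[2][0] = -4 + 8 = 4) = 4 (attained at k = 2)
  C[2][1] = min over k of (A[2][0] + B[0][1] = 2 + 0 = 2, A[2][1] + B[1][1] = 7 + 0 = 7, A[2][2] + B[2][1] = -4 + 5 = 1) = 1 (attained at k = 2)
  C[2][2] = min over k of (A[2][0] + B[0][2] = 2 + 8 = 10, A[2][1] + B[1][2] = 7 + 5 = 12, A[2][2] + B[2][2] = -4 + -1 = -5) = -5 (attained at k = 2)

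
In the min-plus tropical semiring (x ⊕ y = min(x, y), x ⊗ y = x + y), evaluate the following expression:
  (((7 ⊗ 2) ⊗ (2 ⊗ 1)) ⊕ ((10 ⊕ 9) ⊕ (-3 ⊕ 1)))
(((7 ⊗ 2) ⊗ (2 ⊗ 1)) ⊕ ((10 ⊕ 9) ⊕ (-3 ⊕ 1))) = -3

Expand innermost to outermost. Recall ⊕ takes the minimum of its arguments and ⊗ takes their sum. Working out the expression (((7 ⊗ 2) ⊗ (2 ⊗ 1)) ⊕ ((10 ⊕ 9) ⊕ (-3 ⊕ 1))) gives -3.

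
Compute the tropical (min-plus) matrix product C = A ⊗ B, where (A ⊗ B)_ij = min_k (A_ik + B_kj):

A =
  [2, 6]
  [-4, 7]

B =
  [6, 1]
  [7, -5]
A ⊗ B =
  [8, 1]
  [2, -3]

Apply the min-plus product entry-by-entry:
  C[0][0] = min over k of (A[0][0] + B[0][0] = 2 + 6 = 8, A[0][1] + B[1][0] = 6 + 7 = 13) = 8 (attained at k = 0)
  C[0][1] = min over k of (A[0][0] + B[0][1] = 2 + 1 = 3, A[0][1] + B[1][1] = 6 + -5 = 1) = 1 (attained at k = 1)
  C[1][0] = min over k of (A[1][0] + B[0][0] = -4 + 6 = 2, A[1][1] + B[1][0] = 7 + 7 = 14) = 2 (attained at k = 0)
  C[1][1] = min over k of (A[1][0] + B[0][1] = -4 + 1 = -3, A[1][1] + B[1][1] = 7 + -5 = 2) = -3 (attained at k = 0)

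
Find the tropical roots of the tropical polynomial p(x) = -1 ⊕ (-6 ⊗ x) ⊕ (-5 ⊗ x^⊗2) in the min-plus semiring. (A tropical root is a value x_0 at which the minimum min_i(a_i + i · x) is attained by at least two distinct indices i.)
Roots: {-1, 5}

Each tropical root is a break point of the lower envelope of the lines y = a_i + i · x (there are 3 lines, with slopes 0, 1, ..., 2). Only the lines that attain the minimum somewhere contribute to roots; other lines are dominated. Here the surviving (envelope) indices are i = 2, i = 1, i = 0.
Intersections between consecutive envelope lines give the roots: for adjacent envelope indices i < j the intersection is x = (a_i − a_j) / (j − i). Reading off the sorted break points: {-1, 5}.
Verification: at each break x_0, at least two indices attain the minimum of min_i(a_i + i · x_0).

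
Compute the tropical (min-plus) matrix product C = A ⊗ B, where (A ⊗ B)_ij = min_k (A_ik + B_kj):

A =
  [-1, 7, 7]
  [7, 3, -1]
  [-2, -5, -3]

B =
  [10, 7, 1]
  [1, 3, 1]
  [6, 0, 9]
A ⊗ B =
  [8, 6, 0]
  [4, -1, 4]
  [-4, -3, -4]

Apply the min-plus product entry-by-entry:
  C[0][0] = min over k of (A[0][0] + B[0][0] = -1 + 10 = 9, A[0][1] + B[1][0] = 7 + 1 = 8, A[0][2] + B[2][0] = 7 + 6 = 13) = 8 (attained at k = 1)
  C[0][1] = min over k of (A[0][0] + B[0][1] = -1 + 7 = 6, A[0][1] + B[1][1] = 7 + 3 = 10, A[0][2] + B[2][1] = 7 + 0 = 7) = 6 (attained at k = 0)
  C[0][2] = min over k of (A[0][0] + B[0][2] = -1 + 1 = 0, A[0][1] + B[1][2] = 7 + 1 = 8, A[0][2] + B[2][2] = 7 + 9 = 16) = 0 (attained at k = 0)
  C[1][0] = min over k of (A[1][0] + B[0][0] = 7 + 10 = 17, A[1][1] + B[1][0] = 3 + 1 = 4, A[1][2] + B[2][0] = -1 + 6 = 5) = 4 (attained at k = 1)
  C[1][1] = min over k of (A[1][0] + B[0][1] = 7 + 7 = 14, A[1][1] + B[1][1] = 3 + 3 = 6, A[1][2] + B[2][1] = -1 + 0 = -1) = -1 (attained at k = 2)
  C[1][2] = min over k of (A[1][0] + B[0][2] = 7 + 1 = 8, A[1][1] + B[1][2] = 3 + 1 = 4, A[1][2] + B[2][2] = -1 + 9 = 8) = 4 (attained at k = 1)
  C[2][0] = min over k of (A[2][0] + B[0][0] = -2 + 10 = 8, A[2][1] + B[1][0] = -5 + 1 = -4, A[2][2] + B[2][0] = -3 + 6 = 3) = -4 (attained at k = 1)
  C[2][1] = min over k of (A[2][0] + B[0][1] = -2 + 7 = 5, A[2][1] + B[1][1] = -5 + 3 = -2, A[2][2] + B[2][1] = -3 + 0 = -3) = -3 (attained at k = 2)
  C[2][2] = min over k of (A[2][0] + B[0][2] = -2 + 1 = -1, A[2][1] + B[1][2] = -5 + 1 = -4, A[2][2] + B[2][2] = -3 + 9 = 6) = -4 (attained at k = 1)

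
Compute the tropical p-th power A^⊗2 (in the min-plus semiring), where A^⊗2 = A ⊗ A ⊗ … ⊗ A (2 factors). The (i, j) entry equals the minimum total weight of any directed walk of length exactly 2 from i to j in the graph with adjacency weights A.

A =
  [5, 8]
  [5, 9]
A^⊗2 =
  [10, 13]
  [10, 13]

Each entry (A^⊗2)_ij equals the minimum over all length-2 walks i = v_0 → v_1 → … → v_2 = j of Σ_t A[v_t][v_{t+1}]. For example, for (i, j) = (0, 1) we minimise over 2 possible intermediate vertex sequences; the minimum is 13, attained along the walk 0 → 0 → 1.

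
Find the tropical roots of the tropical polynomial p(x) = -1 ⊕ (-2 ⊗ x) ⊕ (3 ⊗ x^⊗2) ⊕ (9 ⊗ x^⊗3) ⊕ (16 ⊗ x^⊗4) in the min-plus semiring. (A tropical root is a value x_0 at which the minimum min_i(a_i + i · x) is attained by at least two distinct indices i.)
Roots: {-7, -6, -5, 1}

Each tropical root is a break point of the lower envelope of the lines y = a_i + i · x (there are 5 lines, with slopes 0, 1, ..., 4). Only the lines that attain the minimum somewhere contribute to roots; other lines are dominated. Here the surviving (envelope) indices are i = 4, i = 3, i = 2, i = 1, i = 0.
Intersections between consecutive envelope lines give the roots: for adjacent envelope indices i < j the intersection is x = (a_i − a_j) / (j − i). Reading off the sorted break points: {-7, -6, -5, 1}.
Verification: at each break x_0, at least two indices attain the minimum of min_i(a_i + i · x_0).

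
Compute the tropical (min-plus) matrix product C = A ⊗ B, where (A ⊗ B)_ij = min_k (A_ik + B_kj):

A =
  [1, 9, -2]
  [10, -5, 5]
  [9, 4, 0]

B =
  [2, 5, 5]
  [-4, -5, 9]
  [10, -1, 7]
A ⊗ B =
  [3, -3, 5]
  [-9, -10, 4]
  [0, -1, 7]

Apply the min-plus product entry-by-entry:
  C[0][0] = min over k of (A[0][0] + B[0][0] = 1 + 2 = 3, A[0][1] + B[1][0] = 9 + -4 = 5, A[0][2] + B[2][0] = -2 + 10 = 8) = 3 (attained at k = 0)
  C[0][1] = min over k of (A[0][0] + B[0][1] = 1 + 5 = 6, A[0][1] + B[1][1] = 9 + -5 = 4, A[0][2] + B[2][1] = -2 + -1 = -3) = -3 (attained at k = 2)
  C[0][2] = min over k of (A[0][0] + B[0][2] = 1 + 5 = 6, A[0][1] + B[1][2] = 9 + 9 = 18, A[0][2] + B[2][2] = -2 + 7 = 5) = 5 (attained at k = 2)
  C[1][0] = min over k of (A[1][0] + B[0][0] = 10 + 2 = 12, A[1][1] + B[1][0] = -5 + -4 = -9, A[1][2] + B[2][0] = 5 + 10 = 15) = -9 (attained at k = 1)
  C[1][1] = min over k of (A[1][0] + B[0][1] = 10 + 5 = 15, A[1][1] + B[1][1] = -5 + -5 = -10, A[1][2] + B[2][1] = 5 + -1 = 4) = -10 (attained at k = 1)
  C[1][2] = min over k of (A[1][0] + B[0][2] = 10 + 5 = 15, A[1][1] + B[1][2] = -5 + 9 = 4, A[1][2] + B[2][2] = 5 + 7 = 12) = 4 (attained at k = 1)
  C[2][0] = min over k of (A[2][0] + B[0][0] = 9 + 2 = 11, A[2][1] + B[1][0] = 4 + -4 = 0, A[2][2] + B[2][0] = 0 + 10 = 10) = 0 (attained at k = 1)
  C[2][1] = min over k of (A[2][0] + B[0][1] = 9 + 5 = 14, A[2][1] + B[1][1] = 4 + -5 = -1, A[2][2] + B[2][1] = 0 + -1 = -1) = -1 (attained at k = 1)
  C[2][2] = min over k of (A[2][0] + B[0][2] = 9 + 5 = 14, A[2][1] + B[1][2] = 4 + 9 = 13, A[2][2] + B[2][2] = 0 + 7 = 7) = 7 (attained at k = 2)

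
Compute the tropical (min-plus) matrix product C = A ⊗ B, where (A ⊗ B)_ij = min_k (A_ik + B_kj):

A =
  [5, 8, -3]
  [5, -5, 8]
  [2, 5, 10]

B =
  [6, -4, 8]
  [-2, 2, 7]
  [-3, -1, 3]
A ⊗ B =
  [-6, -4, 0]
  [-7, -3, 2]
  [3, -2, 10]

Apply the min-plus product entry-by-entry:
  C[0][0] = min over k of (A[0][0] + B[0][0] = 5 + 6 = 11, A[0][1] + B[1][0] = 8 + -2 = 6, A[0][2] + B[2][0] = -3 + -3 = -6) = -6 (attained at k = 2)
  C[0][1] = min over k of (A[0][0] + B[0][1] = 5 + -4 = 1, A[0][1] + B[1][1] = 8 + 2 = 10, A[0][2] + B[2][1] = -3 + -1 = -4) = -4 (attained at k = 2)
  C[0][2] = min over k of (A[0][0] + B[0][2] = 5 + 8 = 13, A[0][1] + B[1][2] = 8 + 7 = 15, A[0][2] + B[2][2] = -3 + 3 = 0) = 0 (attained at k = 2)
  C[1][0] = min over k of (A[1][0] + B[0][0] = 5 + 6 = 11, A[1][1] + B[1][0] = -5 + -2 = -7, A[1][2] + B[2][0] = 8 + -3 = 5) = -7 (attained at k = 1)
  C[1][1] = min over k of (A[1][0] + B[0][1] = 5 + -4 = 1, A[1][1] + B[1][1] = -5 + 2 = -3, A[1][2] + B[2][1] = 8 + -1 = 7) = -3 (attained at k = 1)
  C[1][2] = min over k of (A[1][0] + B[0][2] = 5 + 8 = 13, A[1][1] + B[1][2] = -5 + 7 = 2, A[1][2] + B[2][2] = 8 + 3 = 11) = 2 (attained at k = 1)
  C[2][0] = min over k of (A[2][0] + B[0][0] = 2 + 6 = 8, A[2][1] + B[1][0] = 5 + -2 = 3, A[2][2] + B[2][0] = 10 + -3 = 7) = 3 (attained at k = 1)
  C[2][1] = min over k of (A[2][0] + B[0][1] = 2 + -4 = -2, A[2][1] + B[1][1] = 5 + 2 = 7, A[2][2] + B[2][1] = 10 + -1 = 9) = -2 (attained at k = 0)
  C[2][2] = min over k of (A[2][0] + B[0][2] = 2 + 8 = 10, A[2][1] + B[1][2] = 5 + 7 = 12, A[2][2] + B[2][2] = 10 + 3 = 13) = 10 (attained at k = 0)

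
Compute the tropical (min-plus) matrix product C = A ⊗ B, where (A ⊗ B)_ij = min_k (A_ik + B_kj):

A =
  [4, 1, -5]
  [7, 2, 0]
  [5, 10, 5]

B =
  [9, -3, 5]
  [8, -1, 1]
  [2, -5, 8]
A ⊗ B =
  [-3, -10, 2]
  [2, -5, 3]
  [7, 0, 10]

Apply the min-plus product entry-by-entry:
  C[0][0] = min over k of (A[0][0] + B[0][0] = 4 + 9 = 13, A[0][1] + B[1][0] = 1 + 8 = 9, A[0][2] + B[2][0] = -5 + 2 = -3) = -3 (attained at k = 2)
  C[0][1] = min over k of (A[0][0] + B[0][1] = 4 + -3 = 1, A[0][1] + B[1][1] = 1 + -1 = 0, A[0][2] + B[2][1] = -5 + -5 = -10) = -10 (attained at k = 2)
  C[0][2] = min over k of (A[0][0] + B[0][2] = 4 + 5 = 9, A[0][1] + B[1][2] = 1 + 1 = 2, A[0][2] + B[2][2] = -5 + 8 = 3) = 2 (attained at k = 1)
  C[1][0] = min over k of (A[1][0] + B[0][0] = 7 + 9 = 16, A[1][1] + B[1][0] = 2 + 8 = 10, A[1][2] + B[2][0] = 0 + 2 = 2) = 2 (attained at k = 2)
  C[1][1] = min over k of (A[1][0] + B[0][1] = 7 + -3 = 4, A[1][1] + B[1][1] = 2 + -1 = 1, A[1][2] + B[2][1] = 0 + -5 = -5) = -5 (attained at k = 2)
  C[1][2] = min over k of (A[1][0] + B[0][2] = 7 + 5 = 12, A[1][1] + B[1][2] = 2 + 1 = 3, A[1][2] + B[2][2] = 0 + 8 = 8) = 3 (attained at k = 1)
  C[2][0] = min over k of (A[2][0] + B[0][0] = 5 + 9 = 14, A[2][1] + B[1][0] = 10 + 8 = 18, A[2][2] + B[2][0] = 5 + 2 = 7) = 7 (attained at k = 2)
  C[2][1] = min over k of (A[2][0] + B[0][1] = 5 + -3 = 2, A[2][1] + B[1][1] = 10 + -1 = 9, A[2][2] + B[2][1] = 5 + -5 = 0) = 0 (attained at k = 2)
  C[2][2] = min over k of (A[2][0] + B[0][2] = 5 + 5 = 10, A[2][1] + B[1][2] = 10 + 1 = 11, A[2][2] + B[2][2] = 5 + 8 = 13) = 10 (attained at k = 0)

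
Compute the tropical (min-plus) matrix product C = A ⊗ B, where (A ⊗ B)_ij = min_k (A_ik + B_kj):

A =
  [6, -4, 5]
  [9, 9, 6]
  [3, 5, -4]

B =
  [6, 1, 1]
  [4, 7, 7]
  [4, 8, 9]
A ⊗ B =
  [0, 3, 3]
  [10, 10, 10]
  [0, 4, 4]

Apply the min-plus product entry-by-entry:
  C[0][0] = min over k of (A[0][0] + B[0][0] = 6 + 6 = 12, A[0][1] + B[1][0] = -4 + 4 = 0, A[0][2] + B[2][0] = 5 + 4 = 9) = 0 (attained at k = 1)
  C[0][1] = min over k of (A[0][0] + B[0][1] = 6 + 1 = 7, A[0][1] + B[1][1] = -4 + 7 = 3, A[0][2] + B[2][1] = 5 + 8 = 13) = 3 (attained at k = 1)
  C[0][2] = min over k of (A[0][0] + B[0][2] = 6 + 1 = 7, A[0][1] + B[1][2] = -4 + 7 = 3, A[0][2] + B[2][2] = 5 + 9 = 14) = 3 (attained at k = 1)
  C[1][0] = min over k of (A[1][0] + B[0][0] = 9 + 6 = 15, A[1][1] + B[1][0] = 9 + 4 = 13, A[1][2] + B[2][0] = 6 + 4 = 10) = 10 (attained at k = 2)
  C[1][1] = min over k of (A[1][0] + B[0][1] = 9 + 1 = 10, A[1][1] + B[1][1] = 9 + 7 = 16, A[1][2] + B[2][1] = 6 + 8 = 14) = 10 (attained at k = 0)
  C[1][2] = min over k of (A[1][0] + B[0][2] = 9 + 1 = 10, A[1][1] + B[1][2] = 9 + 7 = 16, A[1][2] + B[2][2] = 6 + 9 = 15) = 10 (attained at k = 0)
  C[2][0] = min over k of (A[2][0] + B[0][0] = 3 + 6 = 9, A[2][1] + B[1][0] = 5 + 4 = 9, A[2][2] + B[2][0] = -4 + 4 = 0) = 0 (attained at k = 2)
  C[2][1] = min over k of (A[2][0] + B[0][1] = 3 + 1 = 4, A[2][1] + B[1][1] = 5 + 7 = 12, A[2][2] + B[2][1] = -4 + 8 = 4) = 4 (attained at k = 0)
  C[2][2] = min over k of (A[2][0] + B[0][2] = 3 + 1 = 4, A[2][1] + B[1][2] = 5 + 7 = 12, A[2][2] + B[2][2] = -4 + 9 = 5) = 4 (attained at k = 0)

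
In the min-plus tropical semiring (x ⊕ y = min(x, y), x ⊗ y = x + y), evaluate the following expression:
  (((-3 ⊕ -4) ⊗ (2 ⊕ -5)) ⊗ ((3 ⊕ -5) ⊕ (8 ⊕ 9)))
(((-3 ⊕ -4) ⊗ (2 ⊕ -5)) ⊗ ((3 ⊕ -5) ⊕ (8 ⊕ 9))) = -14

Expand innermost to outermost. Recall ⊕ takes the minimum of its arguments and ⊗ takes their sum. Working out the expression (((-3 ⊕ -4) ⊗ (2 ⊕ -5)) ⊗ ((3 ⊕ -5) ⊕ (8 ⊕ 9))) gives -14.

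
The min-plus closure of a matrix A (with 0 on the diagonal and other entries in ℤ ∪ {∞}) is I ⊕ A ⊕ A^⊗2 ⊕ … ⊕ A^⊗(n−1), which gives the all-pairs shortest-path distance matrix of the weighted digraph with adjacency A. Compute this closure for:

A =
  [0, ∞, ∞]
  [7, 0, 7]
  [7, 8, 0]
Closure =
  [0, ∞, ∞]
  [7, 0, 7]
  [7, 8, 0]

This is the Floyd-Warshall all-pairs shortest-path computation. For each intermediate vertex k = 0, 1, …, 2, update dist[i][j] ← min(dist[i][j], dist[i][k] + dist[k][j]). The final matrix gives, for each (i, j), the minimum total weight of any directed path from i to j (possibly empty when i = j).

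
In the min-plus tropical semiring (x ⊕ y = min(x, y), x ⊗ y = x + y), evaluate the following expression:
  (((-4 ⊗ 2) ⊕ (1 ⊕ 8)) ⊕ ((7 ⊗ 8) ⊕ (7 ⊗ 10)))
(((-4 ⊗ 2) ⊕ (1 ⊕ 8)) ⊕ ((7 ⊗ 8) ⊕ (7 ⊗ 10))) = -2

Expand innermost to outermost. Recall ⊕ takes the minimum of its arguments and ⊗ takes their sum. Working out the expression (((-4 ⊗ 2) ⊕ (1 ⊕ 8)) ⊕ ((7 ⊗ 8) ⊕ (7 ⊗ 10))) gives -2.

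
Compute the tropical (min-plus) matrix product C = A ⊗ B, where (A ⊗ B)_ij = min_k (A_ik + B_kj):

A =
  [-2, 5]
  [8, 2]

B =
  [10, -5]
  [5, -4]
A ⊗ B =
  [8, -7]
  [7, -2]

Apply the min-plus product entry-by-entry:
  C[0][0] = min over k of (A[0][0] + B[0][0] = -2 + 10 = 8, A[0][1] + B[1][0] = 5 + 5 = 10) = 8 (attained at k = 0)
  C[0][1] = min over k of (A[0][0] + B[0][1] = -2 + -5 = -7, A[0][1] + B[1][1] = 5 + -4 = 1) = -7 (attained at k = 0)
  C[1][0] = min over k of (A[1][0] + B[0][0] = 8 + 10 = 18, A[1][1] + B[1][0] = 2 + 5 = 7) = 7 (attained at k = 1)
  C[1][1] = min over k of (A[1][0] + B[0][1] = 8 + -5 = 3, A[1][1] + B[1][1] = 2 + -4 = -2) = -2 (attained at k = 1)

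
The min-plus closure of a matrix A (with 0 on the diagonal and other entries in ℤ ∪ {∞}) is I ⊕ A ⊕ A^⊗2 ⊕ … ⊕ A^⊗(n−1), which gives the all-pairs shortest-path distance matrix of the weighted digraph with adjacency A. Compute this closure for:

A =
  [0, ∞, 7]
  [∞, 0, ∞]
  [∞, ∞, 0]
Closure =
  [0, ∞, 7]
  [∞, 0, ∞]
  [∞, ∞, 0]

This is the Floyd-Warshall all-pairs shortest-path computation. For each intermediate vertex k = 0, 1, …, 2, update dist[i][j] ← min(dist[i][j], dist[i][k] + dist[k][j]). The final matrix gives, for each (i, j), the minimum total weight of any directed path from i to j (possibly empty when i = j).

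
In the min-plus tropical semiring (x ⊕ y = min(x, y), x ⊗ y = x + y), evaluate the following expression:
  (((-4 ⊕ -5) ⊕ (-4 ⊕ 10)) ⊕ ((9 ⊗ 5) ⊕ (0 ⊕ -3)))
(((-4 ⊕ -5) ⊕ (-4 ⊕ 10)) ⊕ ((9 ⊗ 5) ⊕ (0 ⊕ -3))) = -5

Expand innermost to outermost. Recall ⊕ takes the minimum of its arguments and ⊗ takes their sum. Working out the expression (((-4 ⊕ -5) ⊕ (-4 ⊕ 10)) ⊕ ((9 ⊗ 5) ⊕ (0 ⊕ -3))) gives -5.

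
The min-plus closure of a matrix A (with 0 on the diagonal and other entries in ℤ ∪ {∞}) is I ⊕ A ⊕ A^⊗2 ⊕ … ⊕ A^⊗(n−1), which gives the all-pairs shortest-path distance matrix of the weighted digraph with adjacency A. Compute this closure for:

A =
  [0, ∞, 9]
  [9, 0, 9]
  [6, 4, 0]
Closure =
  [0, 13, 9]
  [9, 0, 9]
  [6, 4, 0]

This is the Floyd-Warshall all-pairs shortest-path computation. For each intermediate vertex k = 0, 1, …, 2, update dist[i][j] ← min(dist[i][j], dist[i][k] + dist[k][j]). The final matrix gives, for each (i, j), the minimum total weight of any directed path from i to j (possibly empty when i = j).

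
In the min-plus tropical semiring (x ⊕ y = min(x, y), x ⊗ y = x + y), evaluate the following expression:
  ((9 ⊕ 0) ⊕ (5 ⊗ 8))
((9 ⊕ 0) ⊕ (5 ⊗ 8)) = 0

Expand innermost to outermost. Recall ⊕ takes the minimum of its arguments and ⊗ takes their sum. Working out the expression ((9 ⊕ 0) ⊕ (5 ⊗ 8)) gives 0.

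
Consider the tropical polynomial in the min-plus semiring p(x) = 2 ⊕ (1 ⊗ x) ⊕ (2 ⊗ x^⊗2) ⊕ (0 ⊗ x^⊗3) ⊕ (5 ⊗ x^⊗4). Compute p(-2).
p(-2) = -6

A tropical monomial a ⊗ x^⊗i evaluates to a + i · x. Evaluating each term at x = -2:
  Term 0 contributes 2 + 0 · -2 = 2
  Term 1 contributes 1 + 1 · -2 = -1
  Term 2 contributes 2 + 2 · -2 = -2
  Term 3 contributes 0 + 3 · -2 = -6
  Term 4 contributes 5 + 4 · -2 = -3
p(-2) = ⊕ of these = min[2, -1, -2, -6, -3] = -6.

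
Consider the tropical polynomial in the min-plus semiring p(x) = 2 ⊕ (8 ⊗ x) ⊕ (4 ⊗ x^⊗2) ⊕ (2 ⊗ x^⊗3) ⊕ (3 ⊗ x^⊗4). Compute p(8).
p(8) = 2

A tropical monomial a ⊗ x^⊗i evaluates to a + i · x. Evaluating each term at x = 8:
  Term 0 contributes 2 + 0 · 8 = 2
  Term 1 contributes 8 + 1 · 8 = 16
  Term 2 contributes 4 + 2 · 8 = 20
  Term 3 contributes 2 + 3 · 8 = 26
  Term 4 contributes 3 + 4 · 8 = 35
p(8) = ⊕ of these = min[2, 16, 20, 26, 35] = 2.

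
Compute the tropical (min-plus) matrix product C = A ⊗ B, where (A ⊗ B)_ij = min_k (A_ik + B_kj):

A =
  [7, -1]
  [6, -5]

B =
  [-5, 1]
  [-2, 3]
A ⊗ B =
  [-3, 2]
  [-7, -2]

Apply the min-plus product entry-by-entry:
  C[0][0] = min over k of (A[0][0] + B[0][0] = 7 + -5 = 2, A[0][1] + B[1][0] = -1 + -2 = -3) = -3 (attained at k = 1)
  C[0][1] = min over k of (A[0][0] + B[0][1] = 7 + 1 = 8, A[0][1] + B[1][1] = -1 + 3 = 2) = 2 (attained at k = 1)
  C[1][0] = min over k of (A[1][0] + B[0][0] = 6 + -5 = 1, A[1][1] + B[1][0] = -5 + -2 = -7) = -7 (attained at k = 1)
  C[1][1] = min over k of (A[1][0] + B[0][1] = 6 + 1 = 7, A[1][1] + B[1][1] = -5 + 3 = -2) = -2 (attained at k = 1)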